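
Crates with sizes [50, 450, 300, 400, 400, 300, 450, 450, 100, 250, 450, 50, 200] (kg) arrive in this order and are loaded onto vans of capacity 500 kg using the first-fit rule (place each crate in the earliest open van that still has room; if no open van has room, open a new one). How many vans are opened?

9

  50 → van 1 (new)  [load 50/500]
  450 → van 1  [load 500/500]
  300 → van 2 (new)  [load 300/500]
  400 → van 3 (new)  [load 400/500]
  400 → van 4 (new)  [load 400/500]
  300 → van 5 (new)  [load 300/500]
  450 → van 6 (new)  [load 450/500]
  450 → van 7 (new)  [load 450/500]
  100 → van 2  [load 400/500]
  250 → van 8 (new)  [load 250/500]
  450 → van 9 (new)  [load 450/500]
  50 → van 2  [load 450/500]
  200 → van 5  [load 500/500]
9 vans opened.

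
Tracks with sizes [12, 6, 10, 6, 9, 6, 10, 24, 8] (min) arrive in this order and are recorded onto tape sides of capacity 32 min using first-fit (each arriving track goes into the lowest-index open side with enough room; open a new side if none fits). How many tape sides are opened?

3

  12 → side 1 (new)  [load 12/32]
  6 → side 1  [load 18/32]
  10 → side 1  [load 28/32]
  6 → side 2 (new)  [load 6/32]
  9 → side 2  [load 15/32]
  6 → side 2  [load 21/32]
  10 → side 2  [load 31/32]
  24 → side 3 (new)  [load 24/32]
  8 → side 3  [load 32/32]
3 tape sides opened.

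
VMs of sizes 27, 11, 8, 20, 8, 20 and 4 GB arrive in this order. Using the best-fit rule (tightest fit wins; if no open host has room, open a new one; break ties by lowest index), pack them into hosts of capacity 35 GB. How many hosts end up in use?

  27 → host 1 (new)  [load 27/35]
  11 → host 2 (new)  [load 11/35]
  8 → host 1  [load 35/35]
  20 → host 2  [load 31/35]
  8 → host 3 (new)  [load 8/35]
  20 → host 3  [load 28/35]
  4 → host 2  [load 35/35]
3 hosts opened.

3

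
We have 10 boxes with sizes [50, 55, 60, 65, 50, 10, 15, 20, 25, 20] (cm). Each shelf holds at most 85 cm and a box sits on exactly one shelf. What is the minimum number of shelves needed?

5

Total = 65 + 60 + 55 + 50 + 50 + 25 + 20 + 20 + 15 + 10 = 370 cm.
Lower bound: ⌈370/85⌉ = 5 shelves.
A packing using 5 shelves:
  shelf 1: 65 + 20 = 85
  shelf 2: 60 + 25 = 85
  shelf 3: 55 + 20 + 10 = 85
  shelf 4: 50 + 15 = 65
  shelf 5: 50 = 50
This matches the lower bound, so 5 is optimal.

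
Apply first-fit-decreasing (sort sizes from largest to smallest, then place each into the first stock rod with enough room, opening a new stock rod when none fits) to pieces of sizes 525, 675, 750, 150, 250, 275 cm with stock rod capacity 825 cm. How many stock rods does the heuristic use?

4

Sorted descending: 750, 675, 525, 275, 250, 150.
  750 → stock rod 1 (new)  [load 750/825]
  675 → stock rod 2 (new)  [load 675/825]
  525 → stock rod 3 (new)  [load 525/825]
  275 → stock rod 3  [load 800/825]
  250 → stock rod 4 (new)  [load 250/825]
  150 → stock rod 2  [load 825/825]
4 stock rods opened.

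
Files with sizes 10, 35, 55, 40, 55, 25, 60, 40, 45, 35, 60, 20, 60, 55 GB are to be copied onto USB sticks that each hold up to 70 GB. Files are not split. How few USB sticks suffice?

Total = 60 + 60 + 60 + 55 + 55 + 55 + 45 + 40 + 40 + 35 + 35 + 25 + 20 + 10 = 595 GB.
Lower bound: ⌈595/70⌉ = 9 USB sticks.
A packing using 10 USB sticks:
  USB stick 1: 60 + 10 = 70
  USB stick 2: 60 = 60
  USB stick 3: 60 = 60
  USB stick 4: 55 = 55
  USB stick 5: 55 = 55
  USB stick 6: 55 = 55
  USB stick 7: 45 + 25 = 70
  USB stick 8: 40 + 20 = 60
  USB stick 9: 40 = 40
  USB stick 10: 35 + 35 = 70
No arrangement into 9 USB sticks stays within capacity, so 10 is optimal.

10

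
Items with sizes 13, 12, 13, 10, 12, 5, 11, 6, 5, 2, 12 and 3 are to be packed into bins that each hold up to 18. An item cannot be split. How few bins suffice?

7

Total = 13 + 13 + 12 + 12 + 12 + 11 + 10 + 6 + 5 + 5 + 3 + 2 = 104.
Lower bound: ⌈104/18⌉ = 6 bins.
Also, 7 items each exceed 9, and no two of those can share a bin, so at least 7 bins are needed.
A packing using 7 bins:
  bin 1: 13 + 5 = 18
  bin 2: 13 + 5 = 18
  bin 3: 12 + 6 = 18
  bin 4: 12 + 3 + 2 = 17
  bin 5: 12 = 12
  bin 6: 11 = 11
  bin 7: 10 = 10
This matches the lower bound, so 7 is optimal.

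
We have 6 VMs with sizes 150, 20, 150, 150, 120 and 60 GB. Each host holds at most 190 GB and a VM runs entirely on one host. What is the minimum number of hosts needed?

4

Total = 150 + 150 + 150 + 120 + 60 + 20 = 650 GB.
Lower bound: ⌈650/190⌉ = 4 hosts.
A packing using 4 hosts:
  host 1: 150 + 20 = 170
  host 2: 150 = 150
  host 3: 150 = 150
  host 4: 120 + 60 = 180
This matches the lower bound, so 4 is optimal.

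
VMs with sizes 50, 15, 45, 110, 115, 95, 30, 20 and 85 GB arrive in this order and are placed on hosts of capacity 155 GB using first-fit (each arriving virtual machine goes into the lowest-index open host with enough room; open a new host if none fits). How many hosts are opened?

5

  50 → host 1 (new)  [load 50/155]
  15 → host 1  [load 65/155]
  45 → host 1  [load 110/155]
  110 → host 2 (new)  [load 110/155]
  115 → host 3 (new)  [load 115/155]
  95 → host 4 (new)  [load 95/155]
  30 → host 1  [load 140/155]
  20 → host 2  [load 130/155]
  85 → host 5 (new)  [load 85/155]
5 hosts opened.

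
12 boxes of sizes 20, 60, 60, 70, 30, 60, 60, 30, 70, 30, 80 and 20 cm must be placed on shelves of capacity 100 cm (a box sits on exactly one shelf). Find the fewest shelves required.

7

Total = 80 + 70 + 70 + 60 + 60 + 60 + 60 + 30 + 30 + 30 + 20 + 20 = 590 cm.
Lower bound: ⌈590/100⌉ = 6 shelves.
Also, 7 boxes each exceed 50 cm, and no two of those can share a shelf, so at least 7 shelves are needed.
A packing using 7 shelves:
  shelf 1: 80 + 20 = 100
  shelf 2: 70 + 30 = 100
  shelf 3: 70 + 30 = 100
  shelf 4: 60 + 30 = 90
  shelf 5: 60 + 20 = 80
  shelf 6: 60 = 60
  shelf 7: 60 = 60
This matches the lower bound, so 7 is optimal.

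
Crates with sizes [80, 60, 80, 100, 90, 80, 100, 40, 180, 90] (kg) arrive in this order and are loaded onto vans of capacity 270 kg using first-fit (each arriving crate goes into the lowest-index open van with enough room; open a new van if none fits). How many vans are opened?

4

  80 → van 1 (new)  [load 80/270]
  60 → van 1  [load 140/270]
  80 → van 1  [load 220/270]
  100 → van 2 (new)  [load 100/270]
  90 → van 2  [load 190/270]
  80 → van 2  [load 270/270]
  100 → van 3 (new)  [load 100/270]
  40 → van 1  [load 260/270]
  180 → van 4 (new)  [load 180/270]
  90 → van 3  [load 190/270]
4 vans opened.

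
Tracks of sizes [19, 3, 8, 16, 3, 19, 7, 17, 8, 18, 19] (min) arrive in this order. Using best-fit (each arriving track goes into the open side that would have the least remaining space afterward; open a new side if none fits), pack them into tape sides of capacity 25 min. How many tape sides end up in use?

  19 → side 1 (new)  [load 19/25]
  3 → side 1  [load 22/25]
  8 → side 2 (new)  [load 8/25]
  16 → side 2  [load 24/25]
  3 → side 1  [load 25/25]
  19 → side 3 (new)  [load 19/25]
  7 → side 4 (new)  [load 7/25]
  17 → side 4  [load 24/25]
  8 → side 5 (new)  [load 8/25]
  18 → side 6 (new)  [load 18/25]
  19 → side 7 (new)  [load 19/25]
7 tape sides opened.

7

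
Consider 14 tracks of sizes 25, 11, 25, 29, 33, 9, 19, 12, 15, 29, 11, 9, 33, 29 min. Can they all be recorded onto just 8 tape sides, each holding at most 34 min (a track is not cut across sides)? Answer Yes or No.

No

Total = 289 min; ⌈289/34⌉ = 9.
At least 9 tape sides are required, but only 8 are allowed.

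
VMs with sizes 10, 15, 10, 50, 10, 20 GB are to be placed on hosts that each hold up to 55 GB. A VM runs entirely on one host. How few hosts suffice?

3

Total = 50 + 20 + 15 + 10 + 10 + 10 = 115 GB.
Lower bound: ⌈115/55⌉ = 3 hosts.
A packing using 3 hosts:
  host 1: 50 = 50
  host 2: 20 + 15 + 10 + 10 = 55
  host 3: 10 = 10
This matches the lower bound, so 3 is optimal.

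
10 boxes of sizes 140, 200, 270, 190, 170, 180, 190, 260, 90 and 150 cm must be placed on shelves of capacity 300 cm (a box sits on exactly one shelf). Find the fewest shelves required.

Total = 270 + 260 + 200 + 190 + 190 + 180 + 170 + 150 + 140 + 90 = 1840 cm.
Lower bound: ⌈1840/300⌉ = 7 shelves.
A packing using 8 shelves:
  shelf 1: 270 = 270
  shelf 2: 260 = 260
  shelf 3: 200 + 90 = 290
  shelf 4: 190 = 190
  shelf 5: 190 = 190
  shelf 6: 180 = 180
  shelf 7: 170 = 170
  shelf 8: 150 + 140 = 290
No arrangement into 7 shelves stays within capacity, so 8 is optimal.

8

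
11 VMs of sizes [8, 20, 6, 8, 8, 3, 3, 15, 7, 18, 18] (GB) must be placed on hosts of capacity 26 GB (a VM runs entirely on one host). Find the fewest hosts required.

5

Total = 20 + 18 + 18 + 15 + 8 + 8 + 8 + 7 + 6 + 3 + 3 = 114 GB.
Lower bound: ⌈114/26⌉ = 5 hosts.
A packing using 5 hosts:
  host 1: 20 + 6 = 26
  host 2: 18 + 8 = 26
  host 3: 18 + 8 = 26
  host 4: 15 + 8 + 3 = 26
  host 5: 7 + 3 = 10
This matches the lower bound, so 5 is optimal.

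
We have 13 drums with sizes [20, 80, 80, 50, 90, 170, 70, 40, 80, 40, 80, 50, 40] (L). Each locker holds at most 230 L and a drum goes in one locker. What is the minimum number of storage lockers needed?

Total = 170 + 90 + 80 + 80 + 80 + 80 + 70 + 50 + 50 + 40 + 40 + 40 + 20 = 890 L.
Lower bound: ⌈890/230⌉ = 4 storage lockers.
A packing using 4 storage lockers:
  locker 1: 170 + 50 = 220
  locker 2: 90 + 80 + 50 = 220
  locker 3: 80 + 80 + 70 = 230
  locker 4: 80 + 40 + 40 + 40 + 20 = 220
This matches the lower bound, so 4 is optimal.

4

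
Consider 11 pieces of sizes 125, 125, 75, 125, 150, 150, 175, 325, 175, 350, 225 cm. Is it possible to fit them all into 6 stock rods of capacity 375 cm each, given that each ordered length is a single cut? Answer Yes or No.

A valid assignment using 6 stock rods:
  stock rod 1: 350 = 350
  stock rod 2: 325 = 325
  stock rod 3: 225 + 150 = 375
  stock rod 4: 175 + 175 = 350
  stock rod 5: 150 + 125 + 75 = 350
  stock rod 6: 125 + 125 = 250
Every load is within 375 cm, so 6 stock rods suffice.

Yes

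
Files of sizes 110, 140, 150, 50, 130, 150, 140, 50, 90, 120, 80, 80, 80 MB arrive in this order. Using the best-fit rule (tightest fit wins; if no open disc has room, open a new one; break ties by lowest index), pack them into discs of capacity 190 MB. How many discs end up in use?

9

  110 → disc 1 (new)  [load 110/190]
  140 → disc 2 (new)  [load 140/190]
  150 → disc 3 (new)  [load 150/190]
  50 → disc 2  [load 190/190]
  130 → disc 4 (new)  [load 130/190]
  150 → disc 5 (new)  [load 150/190]
  140 → disc 6 (new)  [load 140/190]
  50 → disc 6  [load 190/190]
  90 → disc 7 (new)  [load 90/190]
  120 → disc 8 (new)  [load 120/190]
  80 → disc 1  [load 190/190]
  80 → disc 7  [load 170/190]
  80 → disc 9 (new)  [load 80/190]
9 discs opened.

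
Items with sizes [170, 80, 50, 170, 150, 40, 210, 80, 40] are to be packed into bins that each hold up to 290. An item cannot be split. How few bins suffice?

Total = 210 + 170 + 170 + 150 + 80 + 80 + 50 + 40 + 40 = 990.
Lower bound: ⌈990/290⌉ = 4 bins.
A packing using 4 bins:
  bin 1: 210 + 80 = 290
  bin 2: 170 + 80 + 40 = 290
  bin 3: 170 + 50 + 40 = 260
  bin 4: 150 = 150
This matches the lower bound, so 4 is optimal.

4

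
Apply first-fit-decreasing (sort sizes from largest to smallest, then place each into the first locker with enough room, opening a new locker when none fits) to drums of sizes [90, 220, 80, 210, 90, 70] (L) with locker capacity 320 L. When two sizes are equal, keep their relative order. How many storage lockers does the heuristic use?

Sorted descending: 220, 210, 90, 90, 80, 70.
  220 → locker 1 (new)  [load 220/320]
  210 → locker 2 (new)  [load 210/320]
  90 → locker 1  [load 310/320]
  90 → locker 2  [load 300/320]
  80 → locker 3 (new)  [load 80/320]
  70 → locker 3  [load 150/320]
3 storage lockers opened.

3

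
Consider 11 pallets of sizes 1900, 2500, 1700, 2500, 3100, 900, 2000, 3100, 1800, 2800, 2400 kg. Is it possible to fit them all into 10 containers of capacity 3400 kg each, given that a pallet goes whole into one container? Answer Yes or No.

A valid assignment using 10 containers:
  container 1: 3100 = 3100
  container 2: 3100 = 3100
  container 3: 2800 = 2800
  container 4: 2500 + 900 = 3400
  container 5: 2500 = 2500
  container 6: 2400 = 2400
  container 7: 2000 = 2000
  container 8: 1900 = 1900
  container 9: 1800 = 1800
  container 10: 1700 = 1700
Every load is within 3400 kg, so 10 containers suffice.

Yes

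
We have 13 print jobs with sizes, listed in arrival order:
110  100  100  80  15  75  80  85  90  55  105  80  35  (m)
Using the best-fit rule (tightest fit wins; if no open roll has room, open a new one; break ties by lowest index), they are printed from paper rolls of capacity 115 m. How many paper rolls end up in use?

  110 → roll 1 (new)  [load 110/115]
  100 → roll 2 (new)  [load 100/115]
  100 → roll 3 (new)  [load 100/115]
  80 → roll 4 (new)  [load 80/115]
  15 → roll 2  [load 115/115]
  75 → roll 5 (new)  [load 75/115]
  80 → roll 6 (new)  [load 80/115]
  85 → roll 7 (new)  [load 85/115]
  90 → roll 8 (new)  [load 90/115]
  55 → roll 9 (new)  [load 55/115]
  105 → roll 10 (new)  [load 105/115]
  80 → roll 11 (new)  [load 80/115]
  35 → roll 4  [load 115/115]
11 paper rolls opened.

11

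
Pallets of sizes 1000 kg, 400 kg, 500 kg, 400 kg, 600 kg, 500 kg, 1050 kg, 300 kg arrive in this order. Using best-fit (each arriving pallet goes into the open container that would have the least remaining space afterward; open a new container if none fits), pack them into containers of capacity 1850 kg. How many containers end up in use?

3

  1000 → container 1 (new)  [load 1000/1850]
  400 → container 1  [load 1400/1850]
  500 → container 2 (new)  [load 500/1850]
  400 → container 1  [load 1800/1850]
  600 → container 2  [load 1100/1850]
  500 → container 2  [load 1600/1850]
  1050 → container 3 (new)  [load 1050/1850]
  300 → container 3  [load 1350/1850]
3 containers opened.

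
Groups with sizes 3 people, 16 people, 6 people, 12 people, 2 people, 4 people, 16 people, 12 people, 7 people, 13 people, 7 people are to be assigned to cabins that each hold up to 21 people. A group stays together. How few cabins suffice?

5

Total = 16 + 16 + 13 + 12 + 12 + 7 + 7 + 6 + 4 + 3 + 2 = 98 people.
Lower bound: ⌈98/21⌉ = 5 cabins.
A packing using 5 cabins:
  cabin 1: 16 + 4 = 20
  cabin 2: 16 + 3 + 2 = 21
  cabin 3: 13 + 7 = 20
  cabin 4: 12 + 7 = 19
  cabin 5: 12 + 6 = 18
This matches the lower bound, so 5 is optimal.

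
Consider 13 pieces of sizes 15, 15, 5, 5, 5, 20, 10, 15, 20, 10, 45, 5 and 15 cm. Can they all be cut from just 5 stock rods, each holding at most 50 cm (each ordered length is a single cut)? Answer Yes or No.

A valid assignment using 4 stock rods:
  stock rod 1: 45 + 5 = 50
  stock rod 2: 20 + 20 + 10 = 50
  stock rod 3: 15 + 15 + 15 + 5 = 50
  stock rod 4: 15 + 10 + 5 + 5 = 35
That uses only 4 ≤ 5, so 5 stock rods are enough.

Yes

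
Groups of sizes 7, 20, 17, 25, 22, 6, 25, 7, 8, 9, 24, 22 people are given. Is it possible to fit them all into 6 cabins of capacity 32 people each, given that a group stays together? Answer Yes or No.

Total = 192 people; ⌈192/32⌉ = 6.
7 groups each exceed half the capacity and cannot share a cabin, forcing at least 7 cabins.
At least 7 cabins are required, but only 6 are allowed.

No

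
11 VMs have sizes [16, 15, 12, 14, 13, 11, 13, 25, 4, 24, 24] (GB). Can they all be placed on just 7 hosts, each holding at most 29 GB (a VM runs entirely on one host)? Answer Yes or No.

A valid assignment using 7 hosts:
  host 1: 25 + 4 = 29
  host 2: 24 = 24
  host 3: 24 = 24
  host 4: 16 + 13 = 29
  host 5: 15 + 14 = 29
  host 6: 13 + 12 = 25
  host 7: 11 = 11
Every load is within 29 GB, so 7 hosts suffice.

Yes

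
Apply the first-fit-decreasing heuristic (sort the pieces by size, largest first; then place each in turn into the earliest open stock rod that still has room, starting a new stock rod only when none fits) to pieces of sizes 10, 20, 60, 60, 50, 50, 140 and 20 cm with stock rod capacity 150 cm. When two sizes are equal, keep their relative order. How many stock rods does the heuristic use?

Sorted descending: 140, 60, 60, 50, 50, 20, 20, 10.
  140 → stock rod 1 (new)  [load 140/150]
  60 → stock rod 2 (new)  [load 60/150]
  60 → stock rod 2  [load 120/150]
  50 → stock rod 3 (new)  [load 50/150]
  50 → stock rod 3  [load 100/150]
  20 → stock rod 2  [load 140/150]
  20 → stock rod 3  [load 120/150]
  10 → stock rod 1  [load 150/150]
3 stock rods opened.

3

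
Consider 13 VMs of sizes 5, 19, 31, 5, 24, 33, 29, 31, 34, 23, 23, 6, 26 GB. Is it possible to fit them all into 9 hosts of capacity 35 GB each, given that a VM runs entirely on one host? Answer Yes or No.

Total = 289 GB; ⌈289/35⌉ = 9.
10 VMs each exceed half the capacity and cannot share a host, forcing at least 10 hosts.
At least 10 hosts are required, but only 9 are allowed.

No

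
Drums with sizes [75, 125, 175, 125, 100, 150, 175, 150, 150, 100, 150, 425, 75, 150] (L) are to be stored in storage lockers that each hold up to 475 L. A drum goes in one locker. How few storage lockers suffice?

5

Total = 425 + 175 + 175 + 150 + 150 + 150 + 150 + 150 + 125 + 125 + 100 + 100 + 75 + 75 = 2125 L.
Lower bound: ⌈2125/475⌉ = 5 storage lockers.
A packing using 5 storage lockers:
  locker 1: 425 = 425
  locker 2: 175 + 175 + 125 = 475
  locker 3: 150 + 150 + 150 = 450
  locker 4: 150 + 150 + 125 = 425
  locker 5: 100 + 100 + 75 + 75 = 350
This matches the lower bound, so 5 is optimal.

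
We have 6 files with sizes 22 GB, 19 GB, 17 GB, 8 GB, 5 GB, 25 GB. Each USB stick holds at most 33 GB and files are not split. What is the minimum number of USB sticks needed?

4

Total = 25 + 22 + 19 + 17 + 8 + 5 = 96 GB.
Lower bound: ⌈96/33⌉ = 3 USB sticks.
Also, 4 files each exceed 33/2 GB, and no two of those can share a USB stick, so at least 4 USB sticks are needed.
A packing using 4 USB sticks:
  USB stick 1: 25 + 8 = 33
  USB stick 2: 22 + 5 = 27
  USB stick 3: 19 = 19
  USB stick 4: 17 = 17
This matches the lower bound, so 4 is optimal.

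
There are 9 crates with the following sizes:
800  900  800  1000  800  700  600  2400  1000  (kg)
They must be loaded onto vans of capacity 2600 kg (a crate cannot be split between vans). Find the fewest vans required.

4

Total = 2400 + 1000 + 1000 + 900 + 800 + 800 + 800 + 700 + 600 = 9000 kg.
Lower bound: ⌈9000/2600⌉ = 4 vans.
A packing using 4 vans:
  van 1: 2400 = 2400
  van 2: 1000 + 1000 + 600 = 2600
  van 3: 900 + 800 + 800 = 2500
  van 4: 800 + 700 = 1500
This matches the lower bound, so 4 is optimal.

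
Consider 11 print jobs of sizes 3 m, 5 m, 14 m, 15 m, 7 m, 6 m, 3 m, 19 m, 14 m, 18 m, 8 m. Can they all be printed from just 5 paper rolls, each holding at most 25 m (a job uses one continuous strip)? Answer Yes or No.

Yes

A valid assignment using 5 paper rolls:
  roll 1: 19 + 6 = 25
  roll 2: 18 + 7 = 25
  roll 3: 15 + 8 = 23
  roll 4: 14 + 5 + 3 + 3 = 25
  roll 5: 14 = 14
Every load is within 25 m, so 5 paper rolls suffice.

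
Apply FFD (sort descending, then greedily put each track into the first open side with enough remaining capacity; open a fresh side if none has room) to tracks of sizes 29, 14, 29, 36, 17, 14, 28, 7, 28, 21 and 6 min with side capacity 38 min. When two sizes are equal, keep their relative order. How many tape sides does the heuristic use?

Sorted descending: 36, 29, 29, 28, 28, 21, 17, 14, 14, 7, 6.
  36 → side 1 (new)  [load 36/38]
  29 → side 2 (new)  [load 29/38]
  29 → side 3 (new)  [load 29/38]
  28 → side 4 (new)  [load 28/38]
  28 → side 5 (new)  [load 28/38]
  21 → side 6 (new)  [load 21/38]
  17 → side 6  [load 38/38]
  14 → side 7 (new)  [load 14/38]
  14 → side 7  [load 28/38]
  7 → side 2  [load 36/38]
  6 → side 3  [load 35/38]
7 tape sides opened.

7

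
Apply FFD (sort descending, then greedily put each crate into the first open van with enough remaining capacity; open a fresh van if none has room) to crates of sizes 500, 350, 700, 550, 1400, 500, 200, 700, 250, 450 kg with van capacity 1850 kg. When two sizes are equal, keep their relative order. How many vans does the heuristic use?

Sorted descending: 1400, 700, 700, 550, 500, 500, 450, 350, 250, 200.
  1400 → van 1 (new)  [load 1400/1850]
  700 → van 2 (new)  [load 700/1850]
  700 → van 2  [load 1400/1850]
  550 → van 3 (new)  [load 550/1850]
  500 → van 3  [load 1050/1850]
  500 → van 3  [load 1550/1850]
  450 → van 1  [load 1850/1850]
  350 → van 2  [load 1750/1850]
  250 → van 3  [load 1800/1850]
  200 → van 4 (new)  [load 200/1850]
4 vans opened.

4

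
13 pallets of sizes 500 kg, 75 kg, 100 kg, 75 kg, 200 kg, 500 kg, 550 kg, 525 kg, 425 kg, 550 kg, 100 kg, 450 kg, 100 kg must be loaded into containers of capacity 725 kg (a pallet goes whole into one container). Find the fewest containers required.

Total = 550 + 550 + 525 + 500 + 500 + 450 + 425 + 200 + 100 + 100 + 100 + 75 + 75 = 4150 kg.
Lower bound: ⌈4150/725⌉ = 6 containers.
Also, 7 pallets each exceed 725/2 kg, and no two of those can share a container, so at least 7 containers are needed.
A packing using 7 containers:
  container 1: 550 + 100 + 75 = 725
  container 2: 550 + 100 + 75 = 725
  container 3: 525 + 200 = 725
  container 4: 500 + 100 = 600
  container 5: 500 = 500
  container 6: 450 = 450
  container 7: 425 = 425
This matches the lower bound, so 7 is optimal.

7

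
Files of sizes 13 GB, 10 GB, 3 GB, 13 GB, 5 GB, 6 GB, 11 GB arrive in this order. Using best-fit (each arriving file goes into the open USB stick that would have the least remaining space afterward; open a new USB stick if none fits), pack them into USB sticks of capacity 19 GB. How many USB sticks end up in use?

4

  13 → USB stick 1 (new)  [load 13/19]
  10 → USB stick 2 (new)  [load 10/19]
  3 → USB stick 1  [load 16/19]
  13 → USB stick 3 (new)  [load 13/19]
  5 → USB stick 3  [load 18/19]
  6 → USB stick 2  [load 16/19]
  11 → USB stick 4 (new)  [load 11/19]
4 USB sticks opened.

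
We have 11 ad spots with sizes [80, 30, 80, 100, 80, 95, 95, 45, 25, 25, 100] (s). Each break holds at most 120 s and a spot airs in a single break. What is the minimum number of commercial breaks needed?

Total = 100 + 100 + 95 + 95 + 80 + 80 + 80 + 45 + 30 + 25 + 25 = 755 s.
Lower bound: ⌈755/120⌉ = 7 commercial breaks.
A packing using 8 commercial breaks:
  break 1: 100 = 100
  break 2: 100 = 100
  break 3: 95 + 25 = 120
  break 4: 95 + 25 = 120
  break 5: 80 + 30 = 110
  break 6: 80 = 80
  break 7: 80 = 80
  break 8: 45 = 45
No arrangement into 7 commercial breaks stays within capacity, so 8 is optimal.

8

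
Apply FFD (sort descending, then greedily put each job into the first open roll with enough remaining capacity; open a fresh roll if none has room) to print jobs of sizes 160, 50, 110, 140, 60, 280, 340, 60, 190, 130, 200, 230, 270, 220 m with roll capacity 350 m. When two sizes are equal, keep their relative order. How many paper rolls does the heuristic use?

8

Sorted descending: 340, 280, 270, 230, 220, 200, 190, 160, 140, 130, 110, 60, 60, 50.
  340 → roll 1 (new)  [load 340/350]
  280 → roll 2 (new)  [load 280/350]
  270 → roll 3 (new)  [load 270/350]
  230 → roll 4 (new)  [load 230/350]
  220 → roll 5 (new)  [load 220/350]
  200 → roll 6 (new)  [load 200/350]
  190 → roll 7 (new)  [load 190/350]
  160 → roll 7  [load 350/350]
  140 → roll 6  [load 340/350]
  130 → roll 5  [load 350/350]
  110 → roll 4  [load 340/350]
  60 → roll 2  [load 340/350]
  60 → roll 3  [load 330/350]
  50 → roll 8 (new)  [load 50/350]
8 paper rolls opened.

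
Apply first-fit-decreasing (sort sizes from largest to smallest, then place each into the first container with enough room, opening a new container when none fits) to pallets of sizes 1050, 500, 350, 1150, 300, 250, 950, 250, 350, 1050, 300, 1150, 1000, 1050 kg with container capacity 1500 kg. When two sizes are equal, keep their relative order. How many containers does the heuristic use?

Sorted descending: 1150, 1150, 1050, 1050, 1050, 1000, 950, 500, 350, 350, 300, 300, 250, 250.
  1150 → container 1 (new)  [load 1150/1500]
  1150 → container 2 (new)  [load 1150/1500]
  1050 → container 3 (new)  [load 1050/1500]
  1050 → container 4 (new)  [load 1050/1500]
  1050 → container 5 (new)  [load 1050/1500]
  1000 → container 6 (new)  [load 1000/1500]
  950 → container 7 (new)  [load 950/1500]
  500 → container 6  [load 1500/1500]
  350 → container 1  [load 1500/1500]
  350 → container 2  [load 1500/1500]
  300 → container 3  [load 1350/1500]
  300 → container 4  [load 1350/1500]
  250 → container 5  [load 1300/1500]
  250 → container 7  [load 1200/1500]
7 containers opened.

7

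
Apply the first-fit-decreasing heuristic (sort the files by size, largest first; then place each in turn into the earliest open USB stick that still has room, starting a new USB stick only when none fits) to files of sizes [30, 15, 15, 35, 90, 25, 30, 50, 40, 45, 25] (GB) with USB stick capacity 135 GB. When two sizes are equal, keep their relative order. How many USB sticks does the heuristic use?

4

Sorted descending: 90, 50, 45, 40, 35, 30, 30, 25, 25, 15, 15.
  90 → USB stick 1 (new)  [load 90/135]
  50 → USB stick 2 (new)  [load 50/135]
  45 → USB stick 1  [load 135/135]
  40 → USB stick 2  [load 90/135]
  35 → USB stick 2  [load 125/135]
  30 → USB stick 3 (new)  [load 30/135]
  30 → USB stick 3  [load 60/135]
  25 → USB stick 3  [load 85/135]
  25 → USB stick 3  [load 110/135]
  15 → USB stick 3  [load 125/135]
  15 → USB stick 4 (new)  [load 15/135]
4 USB sticks opened.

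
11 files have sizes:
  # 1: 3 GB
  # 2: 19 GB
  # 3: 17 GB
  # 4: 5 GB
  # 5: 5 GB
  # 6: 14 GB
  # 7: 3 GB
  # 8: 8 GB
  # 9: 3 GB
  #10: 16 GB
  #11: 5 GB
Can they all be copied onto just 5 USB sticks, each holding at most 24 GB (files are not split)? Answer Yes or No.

A valid assignment using 5 USB sticks:
  USB stick 1: 19 + 5 = 24
  USB stick 2: 17 + 5 = 22
  USB stick 3: 16 + 8 = 24
  USB stick 4: 14 + 5 + 3 = 22
  USB stick 5: 3 + 3 = 6
Every load is within 24 GB, so 5 USB sticks suffice.

Yes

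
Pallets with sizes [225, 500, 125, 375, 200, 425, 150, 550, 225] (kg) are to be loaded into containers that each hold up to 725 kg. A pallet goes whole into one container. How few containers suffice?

Total = 550 + 500 + 425 + 375 + 225 + 225 + 200 + 150 + 125 = 2775 kg.
Lower bound: ⌈2775/725⌉ = 4 containers.
A packing using 4 containers:
  container 1: 550 + 150 = 700
  container 2: 500 + 225 = 725
  container 3: 425 + 225 = 650
  container 4: 375 + 200 + 125 = 700
This matches the lower bound, so 4 is optimal.

4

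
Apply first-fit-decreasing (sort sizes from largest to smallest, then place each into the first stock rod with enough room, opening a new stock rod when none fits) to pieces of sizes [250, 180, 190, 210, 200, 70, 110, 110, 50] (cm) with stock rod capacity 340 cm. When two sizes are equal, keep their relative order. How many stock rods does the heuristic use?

Sorted descending: 250, 210, 200, 190, 180, 110, 110, 70, 50.
  250 → stock rod 1 (new)  [load 250/340]
  210 → stock rod 2 (new)  [load 210/340]
  200 → stock rod 3 (new)  [load 200/340]
  190 → stock rod 4 (new)  [load 190/340]
  180 → stock rod 5 (new)  [load 180/340]
  110 → stock rod 2  [load 320/340]
  110 → stock rod 3  [load 310/340]
  70 → stock rod 1  [load 320/340]
  50 → stock rod 4  [load 240/340]
5 stock rods opened.

5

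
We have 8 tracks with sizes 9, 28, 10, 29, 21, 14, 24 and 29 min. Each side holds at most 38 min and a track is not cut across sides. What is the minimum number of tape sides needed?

5

Total = 29 + 29 + 28 + 24 + 21 + 14 + 10 + 9 = 164 min.
Lower bound: ⌈164/38⌉ = 5 tape sides.
A packing using 5 tape sides:
  side 1: 29 + 9 = 38
  side 2: 29 = 29
  side 3: 28 + 10 = 38
  side 4: 24 + 14 = 38
  side 5: 21 = 21
This matches the lower bound, so 5 is optimal.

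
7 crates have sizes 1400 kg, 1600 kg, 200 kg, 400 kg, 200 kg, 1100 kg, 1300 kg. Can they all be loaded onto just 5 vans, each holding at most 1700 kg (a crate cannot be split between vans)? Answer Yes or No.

Yes

A valid assignment using 4 vans:
  van 1: 1600 = 1600
  van 2: 1400 + 200 = 1600
  van 3: 1300 + 400 = 1700
  van 4: 1100 + 200 = 1300
That uses only 4 ≤ 5, so 5 vans are enough.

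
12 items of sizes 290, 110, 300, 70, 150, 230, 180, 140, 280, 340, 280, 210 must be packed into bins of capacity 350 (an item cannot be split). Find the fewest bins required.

Total = 340 + 300 + 290 + 280 + 280 + 230 + 210 + 180 + 150 + 140 + 110 + 70 = 2580.
Lower bound: ⌈2580/350⌉ = 8 bins.
A packing using 8 bins:
  bin 1: 340 = 340
  bin 2: 300 = 300
  bin 3: 290 = 290
  bin 4: 280 + 70 = 350
  bin 5: 280 = 280
  bin 6: 230 + 110 = 340
  bin 7: 210 + 140 = 350
  bin 8: 180 + 150 = 330
This matches the lower bound, so 8 is optimal.

8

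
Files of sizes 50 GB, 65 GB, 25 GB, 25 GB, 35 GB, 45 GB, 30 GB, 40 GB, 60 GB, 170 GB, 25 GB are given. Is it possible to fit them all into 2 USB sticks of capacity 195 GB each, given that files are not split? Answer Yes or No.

Total = 570 GB; ⌈570/195⌉ = 3.
At least 3 USB sticks are required, but only 2 are allowed.

No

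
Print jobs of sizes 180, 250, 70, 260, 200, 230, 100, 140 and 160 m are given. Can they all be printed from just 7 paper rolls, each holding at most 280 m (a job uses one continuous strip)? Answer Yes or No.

Yes

A valid assignment using 7 paper rolls:
  roll 1: 260 = 260
  roll 2: 250 = 250
  roll 3: 230 = 230
  roll 4: 200 + 70 = 270
  roll 5: 180 + 100 = 280
  roll 6: 160 = 160
  roll 7: 140 = 140
Every load is within 280 m, so 7 paper rolls suffice.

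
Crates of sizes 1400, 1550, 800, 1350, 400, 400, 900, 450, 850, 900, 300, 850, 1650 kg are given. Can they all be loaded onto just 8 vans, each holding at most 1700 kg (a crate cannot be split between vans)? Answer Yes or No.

Yes

A valid assignment using 8 vans:
  van 1: 1650 = 1650
  van 2: 1550 = 1550
  van 3: 1400 + 300 = 1700
  van 4: 1350 = 1350
  van 5: 900 + 800 = 1700
  van 6: 900 + 450 = 1350
  van 7: 850 + 850 = 1700
  van 8: 400 + 400 = 800
Every load is within 1700 kg, so 8 vans suffice.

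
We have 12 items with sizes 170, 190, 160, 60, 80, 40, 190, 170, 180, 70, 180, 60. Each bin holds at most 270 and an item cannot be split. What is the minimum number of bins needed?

7

Total = 190 + 190 + 180 + 180 + 170 + 170 + 160 + 80 + 70 + 60 + 60 + 40 = 1550.
Lower bound: ⌈1550/270⌉ = 6 bins.
Also, 7 items each exceed 135, and no two of those can share a bin, so at least 7 bins are needed.
A packing using 7 bins:
  bin 1: 190 + 80 = 270
  bin 2: 190 + 70 = 260
  bin 3: 180 + 60 = 240
  bin 4: 180 + 60 = 240
  bin 5: 170 + 40 = 210
  bin 6: 170 = 170
  bin 7: 160 = 160
This matches the lower bound, so 7 is optimal.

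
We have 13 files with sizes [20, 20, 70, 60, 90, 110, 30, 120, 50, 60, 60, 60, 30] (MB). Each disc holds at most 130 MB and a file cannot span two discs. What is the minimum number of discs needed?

Total = 120 + 110 + 90 + 70 + 60 + 60 + 60 + 60 + 50 + 30 + 30 + 20 + 20 = 780 MB.
Lower bound: ⌈780/130⌉ = 6 discs.
A packing using 7 discs:
  disc 1: 120 = 120
  disc 2: 110 + 20 = 130
  disc 3: 90 + 30 = 120
  disc 4: 70 + 60 = 130
  disc 5: 60 + 60 = 120
  disc 6: 60 + 50 + 20 = 130
  disc 7: 30 = 30
No arrangement into 6 discs stays within capacity, so 7 is optimal.

7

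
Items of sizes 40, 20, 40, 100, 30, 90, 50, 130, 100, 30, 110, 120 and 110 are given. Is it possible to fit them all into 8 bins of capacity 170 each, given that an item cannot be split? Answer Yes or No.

A valid assignment using 7 bins:
  bin 1: 130 + 40 = 170
  bin 2: 120 + 50 = 170
  bin 3: 110 + 40 + 20 = 170
  bin 4: 110 + 30 + 30 = 170
  bin 5: 100 = 100
  bin 6: 100 = 100
  bin 7: 90 = 90
That uses only 7 ≤ 8, so 8 bins are enough.

Yes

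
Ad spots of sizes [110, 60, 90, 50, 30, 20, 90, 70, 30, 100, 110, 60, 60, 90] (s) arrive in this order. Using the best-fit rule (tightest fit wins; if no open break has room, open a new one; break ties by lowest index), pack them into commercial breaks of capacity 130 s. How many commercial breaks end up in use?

  110 → break 1 (new)  [load 110/130]
  60 → break 2 (new)  [load 60/130]
  90 → break 3 (new)  [load 90/130]
  50 → break 2  [load 110/130]
  30 → break 3  [load 120/130]
  20 → break 1  [load 130/130]
  90 → break 4 (new)  [load 90/130]
  70 → break 5 (new)  [load 70/130]
  30 → break 4  [load 120/130]
  100 → break 6 (new)  [load 100/130]
  110 → break 7 (new)  [load 110/130]
  60 → break 5  [load 130/130]
  60 → break 8 (new)  [load 60/130]
  90 → break 9 (new)  [load 90/130]
9 commercial breaks opened.

9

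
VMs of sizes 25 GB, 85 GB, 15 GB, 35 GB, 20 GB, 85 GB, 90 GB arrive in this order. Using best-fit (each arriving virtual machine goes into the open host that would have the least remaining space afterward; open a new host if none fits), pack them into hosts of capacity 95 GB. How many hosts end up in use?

4

  25 → host 1 (new)  [load 25/95]
  85 → host 2 (new)  [load 85/95]
  15 → host 1  [load 40/95]
  35 → host 1  [load 75/95]
  20 → host 1  [load 95/95]
  85 → host 3 (new)  [load 85/95]
  90 → host 4 (new)  [load 90/95]
4 hosts opened.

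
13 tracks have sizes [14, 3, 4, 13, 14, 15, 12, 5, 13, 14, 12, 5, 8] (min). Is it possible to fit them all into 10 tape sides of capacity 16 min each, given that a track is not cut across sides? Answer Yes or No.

Yes

A valid assignment using 10 tape sides:
  side 1: 15 = 15
  side 2: 14 = 14
  side 3: 14 = 14
  side 4: 14 = 14
  side 5: 13 + 3 = 16
  side 6: 13 = 13
  side 7: 12 + 4 = 16
  side 8: 12 = 12
  side 9: 8 + 5 = 13
  side 10: 5 = 5
Every load is within 16 min, so 10 tape sides suffice.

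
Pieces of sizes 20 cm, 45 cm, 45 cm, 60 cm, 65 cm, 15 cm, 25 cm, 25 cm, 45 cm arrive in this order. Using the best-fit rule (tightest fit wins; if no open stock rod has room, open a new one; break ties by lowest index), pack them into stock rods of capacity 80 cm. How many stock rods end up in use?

5

  20 → stock rod 1 (new)  [load 20/80]
  45 → stock rod 1  [load 65/80]
  45 → stock rod 2 (new)  [load 45/80]
  60 → stock rod 3 (new)  [load 60/80]
  65 → stock rod 4 (new)  [load 65/80]
  15 → stock rod 1  [load 80/80]
  25 → stock rod 2  [load 70/80]
  25 → stock rod 5 (new)  [load 25/80]
  45 → stock rod 5  [load 70/80]
5 stock rods opened.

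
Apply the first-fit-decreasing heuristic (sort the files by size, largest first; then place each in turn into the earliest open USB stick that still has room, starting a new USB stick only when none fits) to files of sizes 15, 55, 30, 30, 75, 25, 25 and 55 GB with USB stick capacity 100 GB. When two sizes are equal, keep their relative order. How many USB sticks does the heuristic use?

4

Sorted descending: 75, 55, 55, 30, 30, 25, 25, 15.
  75 → USB stick 1 (new)  [load 75/100]
  55 → USB stick 2 (new)  [load 55/100]
  55 → USB stick 3 (new)  [load 55/100]
  30 → USB stick 2  [load 85/100]
  30 → USB stick 3  [load 85/100]
  25 → USB stick 1  [load 100/100]
  25 → USB stick 4 (new)  [load 25/100]
  15 → USB stick 2  [load 100/100]
4 USB sticks opened.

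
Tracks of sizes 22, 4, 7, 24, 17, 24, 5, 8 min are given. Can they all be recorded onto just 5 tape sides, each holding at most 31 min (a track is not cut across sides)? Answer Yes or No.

A valid assignment using 4 tape sides:
  side 1: 24 + 7 = 31
  side 2: 24 + 5 = 29
  side 3: 22 + 8 = 30
  side 4: 17 + 4 = 21
That uses only 4 ≤ 5, so 5 tape sides are enough.

Yes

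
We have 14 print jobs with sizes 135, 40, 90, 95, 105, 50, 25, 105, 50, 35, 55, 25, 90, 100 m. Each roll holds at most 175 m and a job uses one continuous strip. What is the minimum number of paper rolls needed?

Total = 135 + 105 + 105 + 100 + 95 + 90 + 90 + 55 + 50 + 50 + 40 + 35 + 25 + 25 = 1000 m.
Lower bound: ⌈1000/175⌉ = 6 paper rolls.
Also, 7 print jobs each exceed 175/2 m, and no two of those can share a roll, so at least 7 paper rolls are needed.
A packing using 7 paper rolls:
  roll 1: 135 + 40 = 175
  roll 2: 105 + 55 = 160
  roll 3: 105 + 50 = 155
  roll 4: 100 + 50 + 25 = 175
  roll 5: 95 + 35 + 25 = 155
  roll 6: 90 = 90
  roll 7: 90 = 90
This matches the lower bound, so 7 is optimal.

7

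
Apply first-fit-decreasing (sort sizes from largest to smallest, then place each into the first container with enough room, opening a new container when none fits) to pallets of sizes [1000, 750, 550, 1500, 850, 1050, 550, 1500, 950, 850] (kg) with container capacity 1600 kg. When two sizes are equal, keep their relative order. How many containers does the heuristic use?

7

Sorted descending: 1500, 1500, 1050, 1000, 950, 850, 850, 750, 550, 550.
  1500 → container 1 (new)  [load 1500/1600]
  1500 → container 2 (new)  [load 1500/1600]
  1050 → container 3 (new)  [load 1050/1600]
  1000 → container 4 (new)  [load 1000/1600]
  950 → container 5 (new)  [load 950/1600]
  850 → container 6 (new)  [load 850/1600]
  850 → container 7 (new)  [load 850/1600]
  750 → container 6  [load 1600/1600]
  550 → container 3  [load 1600/1600]
  550 → container 4  [load 1550/1600]
7 containers opened.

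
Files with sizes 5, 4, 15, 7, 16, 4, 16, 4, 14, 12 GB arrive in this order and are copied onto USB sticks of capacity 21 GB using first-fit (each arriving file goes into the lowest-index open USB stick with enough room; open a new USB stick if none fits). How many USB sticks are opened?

  5 → USB stick 1 (new)  [load 5/21]
  4 → USB stick 1  [load 9/21]
  15 → USB stick 2 (new)  [load 15/21]
  7 → USB stick 1  [load 16/21]
  16 → USB stick 3 (new)  [load 16/21]
  4 → USB stick 1  [load 20/21]
  16 → USB stick 4 (new)  [load 16/21]
  4 → USB stick 2  [load 19/21]
  14 → USB stick 5 (new)  [load 14/21]
  12 → USB stick 6 (new)  [load 12/21]
6 USB sticks opened.

6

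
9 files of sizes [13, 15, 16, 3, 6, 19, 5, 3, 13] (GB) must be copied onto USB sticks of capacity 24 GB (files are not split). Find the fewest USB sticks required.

Total = 19 + 16 + 15 + 13 + 13 + 6 + 5 + 3 + 3 = 93 GB.
Lower bound: ⌈93/24⌉ = 4 USB sticks.
Also, 5 files each exceed 12 GB, and no two of those can share a USB stick, so at least 5 USB sticks are needed.
A packing using 5 USB sticks:
  USB stick 1: 19 + 5 = 24
  USB stick 2: 16 + 6 = 22
  USB stick 3: 15 + 3 + 3 = 21
  USB stick 4: 13 = 13
  USB stick 5: 13 = 13
This matches the lower bound, so 5 is optimal.

5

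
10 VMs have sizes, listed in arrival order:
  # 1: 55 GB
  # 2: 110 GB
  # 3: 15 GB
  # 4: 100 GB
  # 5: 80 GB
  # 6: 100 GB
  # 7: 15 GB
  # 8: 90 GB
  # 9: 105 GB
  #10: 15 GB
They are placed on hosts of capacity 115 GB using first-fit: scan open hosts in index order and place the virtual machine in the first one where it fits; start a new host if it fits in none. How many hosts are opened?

  55 → host 1 (new)  [load 55/115]
  110 → host 2 (new)  [load 110/115]
  15 → host 1  [load 70/115]
  100 → host 3 (new)  [load 100/115]
  80 → host 4 (new)  [load 80/115]
  100 → host 5 (new)  [load 100/115]
  15 → host 1  [load 85/115]
  90 → host 6 (new)  [load 90/115]
  105 → host 7 (new)  [load 105/115]
  15 → host 1  [load 100/115]
7 hosts opened.

7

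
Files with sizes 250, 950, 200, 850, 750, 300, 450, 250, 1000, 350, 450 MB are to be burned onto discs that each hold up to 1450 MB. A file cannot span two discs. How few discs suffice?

4

Total = 1000 + 950 + 850 + 750 + 450 + 450 + 350 + 300 + 250 + 250 + 200 = 5800 MB.
Lower bound: ⌈5800/1450⌉ = 4 discs.
A packing using 4 discs:
  disc 1: 1000 + 450 = 1450
  disc 2: 950 + 300 + 200 = 1450
  disc 3: 850 + 350 + 250 = 1450
  disc 4: 750 + 450 + 250 = 1450
This matches the lower bound, so 4 is optimal.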